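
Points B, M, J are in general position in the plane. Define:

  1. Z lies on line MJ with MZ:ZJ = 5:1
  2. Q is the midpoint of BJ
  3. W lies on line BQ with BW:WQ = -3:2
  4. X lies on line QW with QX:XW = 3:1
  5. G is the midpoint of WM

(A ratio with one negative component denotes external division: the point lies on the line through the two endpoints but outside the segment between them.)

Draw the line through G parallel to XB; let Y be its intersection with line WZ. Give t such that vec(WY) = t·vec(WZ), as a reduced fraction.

t = 3

Work in coordinates with B = (0, 0), M = (1, 0), J = (0, 1).
1. Z lies on line MJ with MZ:ZJ = 5:1 ⇒ Z = (1/6, 5/6)
2. Q is the midpoint of BJ ⇒ Q = (0, 1/2)
3. W lies on line BQ with BW:WQ = -3:2 ⇒ W = (0, 3/2)
4. X lies on line QW with QX:XW = 3:1 ⇒ X = (0, 5/4)
5. G is the midpoint of WM ⇒ G = (1/2, 3/4)
through G parallel to XB: direction (0, -5/4); meets WZ at Y = (1/2, -1/2)
Y = W + t·(Z−W) with t = 3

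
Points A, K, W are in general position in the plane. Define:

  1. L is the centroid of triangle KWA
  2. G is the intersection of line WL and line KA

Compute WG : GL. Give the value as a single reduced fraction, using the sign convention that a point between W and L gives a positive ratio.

WG:GL = -3

Set A = (0, 0), K = (1, 0), W = (0, 1); any affine frame gives the same invariant.
1. L is the centroid of triangle KWA ⇒ L = (1/3, 1/3)
2. G is the intersection of line WL and line KA ⇒ G = (1/2, 0)
G = W + t·(L−W) with t = 3/2, so WG:GL = t:(1−t) = 3/2:-1/2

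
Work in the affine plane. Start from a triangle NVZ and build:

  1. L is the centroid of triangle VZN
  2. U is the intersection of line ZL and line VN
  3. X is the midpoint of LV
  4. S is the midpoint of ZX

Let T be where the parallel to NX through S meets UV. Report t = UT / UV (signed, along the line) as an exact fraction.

Choose coordinates N = (0, 0), V = (1, 0), Z = (0, 1).
1. L is the centroid of triangle VZN ⇒ L = (1/3, 1/3)
2. U is the intersection of line ZL and line VN ⇒ U = (1/2, 0)
3. X is the midpoint of LV ⇒ X = (2/3, 1/6)
4. S is the midpoint of ZX ⇒ S = (1/3, 7/12)
through S parallel to NX: direction (2/3, 1/6); meets UV at T = (-2, 0)
T = U + t·(V−U) with t = -5

t = -5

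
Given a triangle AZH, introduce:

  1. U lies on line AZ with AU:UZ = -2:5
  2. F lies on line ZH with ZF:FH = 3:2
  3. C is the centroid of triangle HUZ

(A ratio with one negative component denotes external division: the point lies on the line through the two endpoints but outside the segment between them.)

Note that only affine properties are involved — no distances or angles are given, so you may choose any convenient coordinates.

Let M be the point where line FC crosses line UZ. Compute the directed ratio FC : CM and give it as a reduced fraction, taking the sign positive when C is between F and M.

Assign A = (0, 0), Z = (1, 0), H = (0, 1) — the answer is frame-independent, so this choice is without loss of generality.
1. U lies on line AZ with AU:UZ = -2:5 ⇒ U = (-2/3, 0)
2. F lies on line ZH with ZF:FH = 3:2 ⇒ F = (2/5, 3/5)
3. C is the centroid of triangle HUZ ⇒ C = (1/9, 1/3)
line FC meets UZ at M = (-1/4, 0)
C = F + t·(M−F) with t = 4/9, so FC:CM = 4/9:5/9

FC:CM = 4/5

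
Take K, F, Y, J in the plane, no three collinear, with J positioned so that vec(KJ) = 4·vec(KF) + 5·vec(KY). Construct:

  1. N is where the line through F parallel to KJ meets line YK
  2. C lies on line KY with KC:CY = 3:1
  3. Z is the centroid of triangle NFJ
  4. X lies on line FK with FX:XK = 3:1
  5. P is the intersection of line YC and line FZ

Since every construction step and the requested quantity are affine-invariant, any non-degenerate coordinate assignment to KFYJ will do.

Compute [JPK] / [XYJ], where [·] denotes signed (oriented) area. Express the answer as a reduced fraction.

Choose coordinates K = (0, 0), F = (1, 0), Y = (0, 1), J = (4, 5).
1. N is where the line through F parallel to KJ meets line YK ⇒ N = (0, -5/4)
2. C lies on line KY with KC:CY = 3:1 ⇒ C = (0, 3/4)
3. Z is the centroid of triangle NFJ ⇒ Z = (5/3, 5/4)
4. X lies on line FK with FX:XK = 3:1 ⇒ X = (1/4, 0)
5. P is the intersection of line YC and line FZ ⇒ P = (0, -15/8)
2·[JPK] = -15/2, 2·[XYJ] = -5
[JPK]:[XYJ] = -15/2:-5 = 3/2

[JPK]:[XYJ] = 3/2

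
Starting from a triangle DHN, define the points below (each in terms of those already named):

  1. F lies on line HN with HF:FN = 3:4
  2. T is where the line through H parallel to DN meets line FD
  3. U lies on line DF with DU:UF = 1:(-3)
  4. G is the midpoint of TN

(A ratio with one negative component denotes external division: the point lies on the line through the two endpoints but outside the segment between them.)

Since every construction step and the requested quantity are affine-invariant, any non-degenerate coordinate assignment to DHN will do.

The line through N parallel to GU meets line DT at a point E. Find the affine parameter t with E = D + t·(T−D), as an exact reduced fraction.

Assign D = (0, 0), H = (1, 0), N = (0, 1) — the answer is frame-independent, so this choice is without loss of generality.
1. F lies on line HN with HF:FN = 3:4 ⇒ F = (4/7, 3/7)
2. T is where the line through H parallel to DN meets line FD ⇒ T = (1, 3/4)
3. U lies on line DF with DU:UF = 1:(-3) ⇒ U = (-2/7, -3/14)
4. G is the midpoint of TN ⇒ G = (1/2, 7/8)
through N parallel to GU: direction (-11/14, -61/56); meets DT at E = (-11/7, -33/28)
E = D + t·(T−D) with t = -11/7

t = -11/7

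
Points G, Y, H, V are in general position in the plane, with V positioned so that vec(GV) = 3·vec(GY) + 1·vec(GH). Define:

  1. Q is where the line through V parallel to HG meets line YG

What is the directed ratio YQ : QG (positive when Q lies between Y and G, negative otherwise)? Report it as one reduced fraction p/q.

YQ:QG = -2/3

Assign G = (0, 0), Y = (1, 0), H = (0, 1), V = (3, 1) — the answer is frame-independent, so this choice is without loss of generality.
1. Q is where the line through V parallel to HG meets line YG ⇒ Q = (3, 0)
Q = Y + t·(G−Y) with t = -2, so YQ:QG = t:(1−t) = -2:3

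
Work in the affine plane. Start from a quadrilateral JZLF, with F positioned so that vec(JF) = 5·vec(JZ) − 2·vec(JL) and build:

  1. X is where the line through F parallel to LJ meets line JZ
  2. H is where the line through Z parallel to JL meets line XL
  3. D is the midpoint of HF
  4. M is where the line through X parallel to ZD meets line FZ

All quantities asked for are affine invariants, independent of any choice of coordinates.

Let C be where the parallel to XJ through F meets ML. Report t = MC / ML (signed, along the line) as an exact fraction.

Choose coordinates J = (0, 0), Z = (1, 0), L = (0, 1), F = (5, -2).
1. X is where the line through F parallel to LJ meets line JZ ⇒ X = (5, 0)
2. H is where the line through Z parallel to JL meets line XL ⇒ H = (1, 4/5)
3. D is the midpoint of HF ⇒ D = (3, -3/5)
4. M is where the line through X parallel to ZD meets line FZ ⇒ M = (-5, 3)
through F parallel to XJ: direction (-5, 0); meets ML at C = (15/2, -2)
C = M + t·(L−M) with t = 5/2

t = 5/2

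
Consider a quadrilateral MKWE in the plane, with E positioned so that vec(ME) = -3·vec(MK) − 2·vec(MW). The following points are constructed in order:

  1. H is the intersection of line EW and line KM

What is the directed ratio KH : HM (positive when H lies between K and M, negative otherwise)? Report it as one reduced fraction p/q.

KH:HM = -2

Assign M = (0, 0), K = (1, 0), W = (0, 1), E = (-3, -2) — the answer is frame-independent, so this choice is without loss of generality.
1. H is the intersection of line EW and line KM ⇒ H = (-1, 0)
H = K + t·(M−K) with t = 2, so KH:HM = t:(1−t) = 2:-1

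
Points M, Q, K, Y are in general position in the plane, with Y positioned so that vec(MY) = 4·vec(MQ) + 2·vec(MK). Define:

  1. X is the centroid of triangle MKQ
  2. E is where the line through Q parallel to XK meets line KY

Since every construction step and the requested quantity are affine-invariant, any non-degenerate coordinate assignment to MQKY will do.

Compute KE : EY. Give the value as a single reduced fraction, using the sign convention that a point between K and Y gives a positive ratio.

KE:EY = 1/8

Choose coordinates M = (0, 0), Q = (1, 0), K = (0, 1), Y = (4, 2).
1. X is the centroid of triangle MKQ ⇒ X = (1/3, 1/3)
2. E is where the line through Q parallel to XK meets line KY ⇒ E = (4/9, 10/9)
E = K + t·(Y−K) with t = 1/9, so KE:EY = t:(1−t) = 1/9:8/9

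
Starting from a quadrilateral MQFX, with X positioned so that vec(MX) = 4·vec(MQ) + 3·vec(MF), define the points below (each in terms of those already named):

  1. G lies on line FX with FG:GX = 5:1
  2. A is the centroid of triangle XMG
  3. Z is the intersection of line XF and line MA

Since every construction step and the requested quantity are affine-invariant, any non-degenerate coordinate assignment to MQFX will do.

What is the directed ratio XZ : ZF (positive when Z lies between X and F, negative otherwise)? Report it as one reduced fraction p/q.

XZ:ZF = 1/11

Work in coordinates with M = (0, 0), Q = (1, 0), F = (0, 1), X = (4, 3).
1. G lies on line FX with FG:GX = 5:1 ⇒ G = (10/3, 8/3)
2. A is the centroid of triangle XMG ⇒ A = (22/9, 17/9)
3. Z is the intersection of line XF and line MA ⇒ Z = (11/3, 17/6)
Z = X + t·(F−X) with t = 1/12, so XZ:ZF = t:(1−t) = 1/12:11/12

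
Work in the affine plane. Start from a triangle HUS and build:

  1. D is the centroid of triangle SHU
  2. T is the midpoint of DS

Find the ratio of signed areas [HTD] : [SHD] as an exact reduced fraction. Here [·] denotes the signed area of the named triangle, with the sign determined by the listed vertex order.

[HTD]:[SHD] = -1/2

Assign H = (0, 0), U = (1, 0), S = (0, 1) — the answer is frame-independent, so this choice is without loss of generality.
1. D is the centroid of triangle SHU ⇒ D = (1/3, 1/3)
2. T is the midpoint of DS ⇒ T = (1/6, 2/3)
2·[HTD] = -1/6, 2·[SHD] = 1/3
[HTD]:[SHD] = -1/6:1/3 = -1/2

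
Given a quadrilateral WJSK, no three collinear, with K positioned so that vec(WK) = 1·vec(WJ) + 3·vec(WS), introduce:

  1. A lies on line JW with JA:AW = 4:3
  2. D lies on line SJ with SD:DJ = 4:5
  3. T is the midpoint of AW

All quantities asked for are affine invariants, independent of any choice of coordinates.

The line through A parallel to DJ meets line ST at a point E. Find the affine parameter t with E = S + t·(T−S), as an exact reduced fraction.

t = 8/11

Assign W = (0, 0), J = (1, 0), S = (0, 1), K = (1, 3) — the answer is frame-independent, so this choice is without loss of generality.
1. A lies on line JW with JA:AW = 4:3 ⇒ A = (3/7, 0)
2. D lies on line SJ with SD:DJ = 4:5 ⇒ D = (4/9, 5/9)
3. T is the midpoint of AW ⇒ T = (3/14, 0)
through A parallel to DJ: direction (5/9, -5/9); meets ST at E = (12/77, 3/11)
E = S + t·(T−S) with t = 8/11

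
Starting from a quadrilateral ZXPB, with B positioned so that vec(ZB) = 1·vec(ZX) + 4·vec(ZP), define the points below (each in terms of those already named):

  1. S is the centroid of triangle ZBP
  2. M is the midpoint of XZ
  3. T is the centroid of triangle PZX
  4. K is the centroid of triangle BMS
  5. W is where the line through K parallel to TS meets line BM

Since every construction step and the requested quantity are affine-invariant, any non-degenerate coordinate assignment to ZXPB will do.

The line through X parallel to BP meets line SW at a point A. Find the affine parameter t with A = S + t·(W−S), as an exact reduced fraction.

Assign Z = (0, 0), X = (1, 0), P = (0, 1), B = (1, 4) — the answer is frame-independent, so this choice is without loss of generality.
1. S is the centroid of triangle ZBP ⇒ S = (1/3, 5/3)
2. M is the midpoint of XZ ⇒ M = (1/2, 0)
3. T is the centroid of triangle PZX ⇒ T = (1/3, 1/3)
4. K is the centroid of triangle BMS ⇒ K = (11/18, 17/9)
5. W is where the line through K parallel to TS meets line BM ⇒ W = (11/18, 8/9)
through X parallel to BP: direction (-1, -3); meets SW at A = (28/29, -3/29)
A = S + t·(W−S) with t = 66/29

t = 66/29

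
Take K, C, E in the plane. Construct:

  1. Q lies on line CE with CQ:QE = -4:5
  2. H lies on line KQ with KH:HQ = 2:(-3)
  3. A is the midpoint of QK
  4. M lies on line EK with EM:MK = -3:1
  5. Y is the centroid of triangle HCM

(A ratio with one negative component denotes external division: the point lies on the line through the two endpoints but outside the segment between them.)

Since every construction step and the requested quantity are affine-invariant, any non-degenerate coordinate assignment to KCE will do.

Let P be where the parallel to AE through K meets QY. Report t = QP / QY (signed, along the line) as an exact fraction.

t = 20/31

Assign K = (0, 0), C = (1, 0), E = (0, 1) — the answer is frame-independent, so this choice is without loss of generality.
1. Q lies on line CE with CQ:QE = -4:5 ⇒ Q = (5, -4)
2. H lies on line KQ with KH:HQ = 2:(-3) ⇒ H = (-10, 8)
3. A is the midpoint of QK ⇒ A = (5/2, -2)
4. M lies on line EK with EM:MK = -3:1 ⇒ M = (0, -1/2)
5. Y is the centroid of triangle HCM ⇒ Y = (-3, 5/2)
through K parallel to AE: direction (-5/2, 3); meets QY at P = (-5/31, 6/31)
P = Q + t·(Y−Q) with t = 20/31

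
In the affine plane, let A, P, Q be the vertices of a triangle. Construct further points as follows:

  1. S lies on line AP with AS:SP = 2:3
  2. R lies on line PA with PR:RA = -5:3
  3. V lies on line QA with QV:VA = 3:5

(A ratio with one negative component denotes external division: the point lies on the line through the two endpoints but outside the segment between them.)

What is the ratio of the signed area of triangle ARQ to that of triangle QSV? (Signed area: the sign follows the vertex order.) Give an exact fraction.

Set A = (0, 0), P = (1, 0), Q = (0, 1); any affine frame gives the same invariant.
1. S lies on line AP with AS:SP = 2:3 ⇒ S = (2/5, 0)
2. R lies on line PA with PR:RA = -5:3 ⇒ R = (-3/2, 0)
3. V lies on line QA with QV:VA = 3:5 ⇒ V = (0, 5/8)
2·[ARQ] = -3/2, 2·[QSV] = -3/20
[ARQ]:[QSV] = -3/2:-3/20 = 10

[ARQ]:[QSV] = 10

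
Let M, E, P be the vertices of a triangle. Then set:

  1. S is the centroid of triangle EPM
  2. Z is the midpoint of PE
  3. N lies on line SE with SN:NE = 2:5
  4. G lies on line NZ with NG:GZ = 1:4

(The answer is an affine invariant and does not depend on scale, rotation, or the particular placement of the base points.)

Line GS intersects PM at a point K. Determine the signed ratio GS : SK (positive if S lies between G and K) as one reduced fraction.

GS:SK = 39/70

Assign M = (0, 0), E = (1, 0), P = (0, 1) — the answer is frame-independent, so this choice is without loss of generality.
1. S is the centroid of triangle EPM ⇒ S = (1/3, 1/3)
2. Z is the midpoint of PE ⇒ Z = (1/2, 1/2)
3. N lies on line SE with SN:NE = 2:5 ⇒ N = (11/21, 5/21)
4. G lies on line NZ with NG:GZ = 1:4 ⇒ G = (109/210, 61/210)
line GS meets PM at K = (0, 16/39)
S = G + t·(K−G) with t = 39/109, so GS:SK = 39/109:70/109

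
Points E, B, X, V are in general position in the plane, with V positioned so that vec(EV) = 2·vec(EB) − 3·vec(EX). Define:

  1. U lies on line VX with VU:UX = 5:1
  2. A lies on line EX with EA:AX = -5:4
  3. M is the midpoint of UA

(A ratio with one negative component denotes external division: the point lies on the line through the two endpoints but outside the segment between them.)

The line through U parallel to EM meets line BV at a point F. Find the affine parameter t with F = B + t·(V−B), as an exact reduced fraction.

Assign E = (0, 0), B = (1, 0), X = (0, 1), V = (2, -3) — the answer is frame-independent, so this choice is without loss of generality.
1. U lies on line VX with VU:UX = 5:1 ⇒ U = (1/3, 1/3)
2. A lies on line EX with EA:AX = -5:4 ⇒ A = (0, 5)
3. M is the midpoint of UA ⇒ M = (1/6, 8/3)
through U parallel to EM: direction (1/6, 8/3); meets BV at F = (8/19, 33/19)
F = B + t·(V−B) with t = -11/19

t = -11/19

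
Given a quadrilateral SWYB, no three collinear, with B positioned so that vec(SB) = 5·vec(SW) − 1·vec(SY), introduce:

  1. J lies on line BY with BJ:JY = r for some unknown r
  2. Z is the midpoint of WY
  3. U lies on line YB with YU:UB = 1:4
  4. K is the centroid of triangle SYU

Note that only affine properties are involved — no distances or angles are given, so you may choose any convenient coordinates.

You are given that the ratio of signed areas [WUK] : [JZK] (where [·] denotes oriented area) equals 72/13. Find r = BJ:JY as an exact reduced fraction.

r = 1/5

Set S = (0, 0), W = (1, 0), Y = (0, 1), B = (5, -1); any affine frame gives the same invariant.
1. With BJ:JY = r, write λ = r/(r+1) so J = B + λ·(Y−B); J is affine-linear in λ
2. Z is the midpoint of WY ⇒ Z = (1/2, 1/2)
3. U lies on line YB with YU:UB = 1:4 ⇒ U = (1, 3/5)
4. K is the centroid of triangle SYU ⇒ K = (1/3, 8/15)
Every point depending on J is an affine combination of J and λ-independent points, so each such coordinate is linear in λ; the λ² term in each signed area is a multiple of (Y−B)×(Y−B) = 0, so 2·[WUK] and 2·[JZK] are each linear in λ. Evaluating at λ=0 and λ=1:
  2·[WUK] = 2/5,   2·[JZK] = -1/6·λ + 1/10
So [WUK]:[JZK] = (2/5) / (-1/6·λ + 1/10). Setting this equal to 72/13:
  2/5 = 72/13·(-1/6·λ + 1/10)  ⇒  λ = 1/6
Then r = λ/(1−λ) = (1/6)/(5/6) = 1/5. Check: with r = 1/5, J = (25/6, -2/3) and [WUK]:[JZK] = 72/13 as required.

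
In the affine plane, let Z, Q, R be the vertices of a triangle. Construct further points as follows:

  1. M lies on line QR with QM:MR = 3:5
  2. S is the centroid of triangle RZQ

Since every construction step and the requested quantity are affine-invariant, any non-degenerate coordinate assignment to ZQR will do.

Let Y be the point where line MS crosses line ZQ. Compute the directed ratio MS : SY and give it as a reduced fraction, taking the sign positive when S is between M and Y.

MS:SY = 1/8

Work in coordinates with Z = (0, 0), Q = (1, 0), R = (0, 1).
1. M lies on line QR with QM:MR = 3:5 ⇒ M = (5/8, 3/8)
2. S is the centroid of triangle RZQ ⇒ S = (1/3, 1/3)
line MS meets ZQ at Y = (-2, 0)
S = M + t·(Y−M) with t = 1/9, so MS:SY = 1/9:8/9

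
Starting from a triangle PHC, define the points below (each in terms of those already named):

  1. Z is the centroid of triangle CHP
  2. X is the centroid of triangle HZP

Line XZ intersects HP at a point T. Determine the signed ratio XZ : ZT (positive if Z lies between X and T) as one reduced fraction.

Choose coordinates P = (0, 0), H = (1, 0), C = (0, 1).
1. Z is the centroid of triangle CHP ⇒ Z = (1/3, 1/3)
2. X is the centroid of triangle HZP ⇒ X = (4/9, 1/9)
line XZ meets HP at T = (1/2, 0)
Z = X + t·(T−X) with t = -2, so XZ:ZT = -2:3

XZ:ZT = -2/3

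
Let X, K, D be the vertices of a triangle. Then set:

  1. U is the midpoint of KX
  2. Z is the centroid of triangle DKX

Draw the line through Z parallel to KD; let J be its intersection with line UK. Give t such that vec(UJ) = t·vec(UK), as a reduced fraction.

t = 1/3

Set X = (0, 0), K = (1, 0), D = (0, 1); any affine frame gives the same invariant.
1. U is the midpoint of KX ⇒ U = (1/2, 0)
2. Z is the centroid of triangle DKX ⇒ Z = (1/3, 1/3)
through Z parallel to KD: direction (-1, 1); meets UK at J = (2/3, 0)
J = U + t·(K−U) with t = 1/3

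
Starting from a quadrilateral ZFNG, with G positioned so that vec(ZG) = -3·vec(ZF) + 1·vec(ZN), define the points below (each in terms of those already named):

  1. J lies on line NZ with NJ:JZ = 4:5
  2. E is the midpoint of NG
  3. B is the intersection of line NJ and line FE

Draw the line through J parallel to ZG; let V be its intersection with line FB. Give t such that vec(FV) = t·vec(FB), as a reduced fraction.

t = 10/3

Choose coordinates Z = (0, 0), F = (1, 0), N = (0, 1), G = (-3, 1).
1. J lies on line NZ with NJ:JZ = 4:5 ⇒ J = (0, 5/9)
2. E is the midpoint of NG ⇒ E = (-3/2, 1)
3. B is the intersection of line NJ and line FE ⇒ B = (0, 2/5)
through J parallel to ZG: direction (-3, 1); meets FB at V = (-7/3, 4/3)
V = F + t·(B−F) with t = 10/3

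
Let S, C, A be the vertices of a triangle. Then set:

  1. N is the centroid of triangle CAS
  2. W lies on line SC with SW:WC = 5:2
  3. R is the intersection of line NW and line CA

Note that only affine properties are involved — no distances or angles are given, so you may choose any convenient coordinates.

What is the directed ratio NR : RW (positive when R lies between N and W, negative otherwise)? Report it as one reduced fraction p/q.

NR:RW = -7/6

Work in coordinates with S = (0, 0), C = (1, 0), A = (0, 1).
1. N is the centroid of triangle CAS ⇒ N = (1/3, 1/3)
2. W lies on line SC with SW:WC = 5:2 ⇒ W = (5/7, 0)
3. R is the intersection of line NW and line CA ⇒ R = (3, -2)
R = N + t·(W−N) with t = 7, so NR:RW = t:(1−t) = 7:-6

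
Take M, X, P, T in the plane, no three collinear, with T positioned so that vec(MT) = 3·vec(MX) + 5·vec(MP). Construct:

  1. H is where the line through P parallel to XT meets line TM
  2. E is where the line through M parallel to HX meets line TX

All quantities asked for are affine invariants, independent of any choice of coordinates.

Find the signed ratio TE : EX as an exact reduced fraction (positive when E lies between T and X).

TE:EX = 5/2

Assign M = (0, 0), X = (1, 0), P = (0, 1), T = (3, 5) — the answer is frame-independent, so this choice is without loss of generality.
1. H is where the line through P parallel to XT meets line TM ⇒ H = (-6/5, -2)
2. E is where the line through M parallel to HX meets line TX ⇒ E = (11/7, 10/7)
E = T + t·(X−T) with t = 5/7, so TE:EX = t:(1−t) = 5/7:2/7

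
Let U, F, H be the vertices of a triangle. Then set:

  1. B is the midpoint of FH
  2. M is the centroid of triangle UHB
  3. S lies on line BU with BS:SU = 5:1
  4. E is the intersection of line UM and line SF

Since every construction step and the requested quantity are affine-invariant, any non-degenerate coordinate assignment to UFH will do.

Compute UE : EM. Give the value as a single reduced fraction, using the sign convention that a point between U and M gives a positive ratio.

UE:EM = 3/14

Set U = (0, 0), F = (1, 0), H = (0, 1); any affine frame gives the same invariant.
1. B is the midpoint of FH ⇒ B = (1/2, 1/2)
2. M is the centroid of triangle UHB ⇒ M = (1/6, 1/2)
3. S lies on line BU with BS:SU = 5:1 ⇒ S = (1/12, 1/12)
4. E is the intersection of line UM and line SF ⇒ E = (1/34, 3/34)
E = U + t·(M−U) with t = 3/17, so UE:EM = t:(1−t) = 3/17:14/17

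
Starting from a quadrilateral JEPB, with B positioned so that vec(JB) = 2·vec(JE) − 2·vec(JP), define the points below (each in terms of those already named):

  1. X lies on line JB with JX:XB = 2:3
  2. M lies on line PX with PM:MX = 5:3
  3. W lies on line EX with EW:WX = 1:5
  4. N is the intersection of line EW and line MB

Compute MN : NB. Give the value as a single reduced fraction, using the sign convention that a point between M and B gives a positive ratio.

Choose coordinates J = (0, 0), E = (1, 0), P = (0, 1), B = (2, -2).
1. X lies on line JB with JX:XB = 2:3 ⇒ X = (4/5, -4/5)
2. M lies on line PX with PM:MX = 5:3 ⇒ M = (1/2, -1/8)
3. W lies on line EX with EW:WX = 1:5 ⇒ W = (29/30, -2/15)
4. N is the intersection of line EW and line MB ⇒ N = (6/7, -4/7)
N = M + t·(B−M) with t = 5/21, so MN:NB = t:(1−t) = 5/21:16/21

MN:NB = 5/16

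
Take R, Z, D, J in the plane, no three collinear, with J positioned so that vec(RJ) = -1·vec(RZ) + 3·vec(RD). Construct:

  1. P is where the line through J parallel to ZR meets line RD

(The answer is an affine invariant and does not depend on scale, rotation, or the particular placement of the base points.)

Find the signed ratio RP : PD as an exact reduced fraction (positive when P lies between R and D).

Set R = (0, 0), Z = (1, 0), D = (0, 1), J = (-1, 3); any affine frame gives the same invariant.
1. P is where the line through J parallel to ZR meets line RD ⇒ P = (0, 3)
P = R + t·(D−R) with t = 3, so RP:PD = t:(1−t) = 3:-2

RP:PD = -3/2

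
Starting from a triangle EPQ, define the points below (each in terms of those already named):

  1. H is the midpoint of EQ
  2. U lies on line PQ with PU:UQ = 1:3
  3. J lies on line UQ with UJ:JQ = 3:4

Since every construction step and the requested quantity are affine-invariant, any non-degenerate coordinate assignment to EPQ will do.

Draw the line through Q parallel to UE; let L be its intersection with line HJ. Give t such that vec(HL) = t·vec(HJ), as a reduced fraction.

Set E = (0, 0), P = (1, 0), Q = (0, 1); any affine frame gives the same invariant.
1. H is the midpoint of EQ ⇒ H = (0, 1/2)
2. U lies on line PQ with PU:UQ = 1:3 ⇒ U = (3/4, 1/4)
3. J lies on line UQ with UJ:JQ = 3:4 ⇒ J = (3/7, 4/7)
through Q parallel to UE: direction (-3/4, -1/4); meets HJ at L = (-3, 0)
L = H + t·(J−H) with t = -7

t = -7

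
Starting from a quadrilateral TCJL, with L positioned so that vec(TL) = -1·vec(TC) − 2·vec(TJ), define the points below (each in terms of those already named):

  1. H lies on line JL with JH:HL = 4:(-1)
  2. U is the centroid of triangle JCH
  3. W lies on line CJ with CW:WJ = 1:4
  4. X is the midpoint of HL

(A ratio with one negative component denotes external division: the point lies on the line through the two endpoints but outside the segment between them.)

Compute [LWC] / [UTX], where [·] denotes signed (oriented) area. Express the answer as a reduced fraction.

Set T = (0, 0), C = (1, 0), J = (0, 1), L = (-1, -2); any affine frame gives the same invariant.
1. H lies on line JL with JH:HL = 4:(-1) ⇒ H = (-4/3, -3)
2. U is the centroid of triangle JCH ⇒ U = (-1/9, -2/3)
3. W lies on line CJ with CW:WJ = 1:4 ⇒ W = (4/5, 1/5)
4. X is the midpoint of HL ⇒ X = (-7/6, -5/2)
2·[LWC] = -4/5, 2·[UTX] = 1/2
[LWC]:[UTX] = -4/5:1/2 = -8/5

[LWC]:[UTX] = -8/5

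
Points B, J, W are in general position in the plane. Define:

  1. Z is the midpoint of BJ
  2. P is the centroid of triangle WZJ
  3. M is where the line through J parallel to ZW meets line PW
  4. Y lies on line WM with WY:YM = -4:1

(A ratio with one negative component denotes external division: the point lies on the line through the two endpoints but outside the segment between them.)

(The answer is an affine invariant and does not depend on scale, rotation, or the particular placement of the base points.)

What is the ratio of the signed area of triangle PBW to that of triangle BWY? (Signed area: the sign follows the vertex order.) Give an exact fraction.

[PBW]:[BWY] = 1/4

Work in coordinates with B = (0, 0), J = (1, 0), W = (0, 1).
1. Z is the midpoint of BJ ⇒ Z = (1/2, 0)
2. P is the centroid of triangle WZJ ⇒ P = (1/2, 1/3)
3. M is where the line through J parallel to ZW meets line PW ⇒ M = (3/2, -1)
4. Y lies on line WM with WY:YM = -4:1 ⇒ Y = (2, -5/3)
2·[PBW] = -1/2, 2·[BWY] = -2
[PBW]:[BWY] = -1/2:-2 = 1/4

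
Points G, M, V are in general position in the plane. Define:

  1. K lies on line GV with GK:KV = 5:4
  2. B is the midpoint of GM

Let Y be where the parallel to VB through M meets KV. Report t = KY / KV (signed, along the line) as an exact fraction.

t = 13/4

Work in coordinates with G = (0, 0), M = (1, 0), V = (0, 1).
1. K lies on line GV with GK:KV = 5:4 ⇒ K = (0, 5/9)
2. B is the midpoint of GM ⇒ B = (1/2, 0)
through M parallel to VB: direction (1/2, -1); meets KV at Y = (0, 2)
Y = K + t·(V−K) with t = 13/4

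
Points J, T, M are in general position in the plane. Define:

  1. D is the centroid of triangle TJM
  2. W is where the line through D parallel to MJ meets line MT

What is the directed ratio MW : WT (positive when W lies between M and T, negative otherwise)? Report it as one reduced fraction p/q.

Assign J = (0, 0), T = (1, 0), M = (0, 1) — the answer is frame-independent, so this choice is without loss of generality.
1. D is the centroid of triangle TJM ⇒ D = (1/3, 1/3)
2. W is where the line through D parallel to MJ meets line MT ⇒ W = (1/3, 2/3)
W = M + t·(T−M) with t = 1/3, so MW:WT = t:(1−t) = 1/3:2/3

MW:WT = 1/2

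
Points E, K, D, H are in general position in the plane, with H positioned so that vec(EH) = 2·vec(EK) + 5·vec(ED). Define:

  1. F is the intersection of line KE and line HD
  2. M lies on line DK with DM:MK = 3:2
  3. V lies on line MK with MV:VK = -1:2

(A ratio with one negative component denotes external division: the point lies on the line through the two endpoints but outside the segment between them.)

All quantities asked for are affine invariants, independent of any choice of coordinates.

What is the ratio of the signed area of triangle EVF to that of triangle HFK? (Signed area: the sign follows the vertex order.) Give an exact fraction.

Work in coordinates with E = (0, 0), K = (1, 0), D = (0, 1), H = (2, 5).
1. F is the intersection of line KE and line HD ⇒ F = (-1/2, 0)
2. M lies on line DK with DM:MK = 3:2 ⇒ M = (3/5, 2/5)
3. V lies on line MK with MV:VK = -1:2 ⇒ V = (1/5, 4/5)
2·[EVF] = 2/5, 2·[HFK] = 15/2
[EVF]:[HFK] = 2/5:15/2 = 4/75

[EVF]:[HFK] = 4/75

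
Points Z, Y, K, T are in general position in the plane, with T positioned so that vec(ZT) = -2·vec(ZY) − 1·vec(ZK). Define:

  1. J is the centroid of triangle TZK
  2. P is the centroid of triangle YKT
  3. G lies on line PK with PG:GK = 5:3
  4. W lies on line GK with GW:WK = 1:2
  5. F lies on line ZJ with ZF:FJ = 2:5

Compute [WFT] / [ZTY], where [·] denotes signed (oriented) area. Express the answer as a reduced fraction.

Set Z = (0, 0), Y = (1, 0), K = (0, 1), T = (-2, -1); any affine frame gives the same invariant.
1. J is the centroid of triangle TZK ⇒ J = (-2/3, 0)
2. P is the centroid of triangle YKT ⇒ P = (-1/3, 0)
3. G lies on line PK with PG:GK = 5:3 ⇒ G = (-1/8, 5/8)
4. W lies on line GK with GW:WK = 1:2 ⇒ W = (-1/12, 3/4)
5. F lies on line ZJ with ZF:FJ = 2:5 ⇒ F = (-4/21, 0)
2·[WFT] = -5/4, 2·[ZTY] = 1
[WFT]:[ZTY] = -5/4:1 = -5/4

[WFT]:[ZTY] = -5/4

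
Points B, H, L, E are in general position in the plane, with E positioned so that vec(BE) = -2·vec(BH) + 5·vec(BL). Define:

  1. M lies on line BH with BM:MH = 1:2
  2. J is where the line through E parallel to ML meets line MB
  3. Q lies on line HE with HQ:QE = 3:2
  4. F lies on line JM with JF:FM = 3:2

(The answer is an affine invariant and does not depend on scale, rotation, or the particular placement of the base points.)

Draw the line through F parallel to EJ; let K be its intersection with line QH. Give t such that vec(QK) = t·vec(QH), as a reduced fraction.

Set B = (0, 0), H = (1, 0), L = (0, 1), E = (-2, 5); any affine frame gives the same invariant.
1. M lies on line BH with BM:MH = 1:2 ⇒ M = (1/3, 0)
2. J is where the line through E parallel to ML meets line MB ⇒ J = (-1/3, 0)
3. Q lies on line HE with HQ:QE = 3:2 ⇒ Q = (-4/5, 3)
4. F lies on line JM with JF:FM = 3:2 ⇒ F = (1/15, 0)
through F parallel to EJ: direction (5/3, -5); meets QH at K = (-11/10, 7/2)
K = Q + t·(H−Q) with t = -1/6

t = -1/6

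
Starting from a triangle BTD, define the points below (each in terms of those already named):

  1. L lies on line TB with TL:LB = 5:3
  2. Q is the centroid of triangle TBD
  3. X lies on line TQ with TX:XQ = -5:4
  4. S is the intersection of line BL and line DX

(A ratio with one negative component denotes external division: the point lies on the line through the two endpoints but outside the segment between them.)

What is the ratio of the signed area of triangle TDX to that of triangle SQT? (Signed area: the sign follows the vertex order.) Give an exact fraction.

Assign B = (0, 0), T = (1, 0), D = (0, 1) — the answer is frame-independent, so this choice is without loss of generality.
1. L lies on line TB with TL:LB = 5:3 ⇒ L = (3/8, 0)
2. Q is the centroid of triangle TBD ⇒ Q = (1/3, 1/3)
3. X lies on line TQ with TX:XQ = -5:4 ⇒ X = (-7/3, 5/3)
4. S is the intersection of line BL and line DX ⇒ S = (7/2, 0)
2·[TDX] = 5/3, 2·[SQT] = 5/6
[TDX]:[SQT] = 5/3:5/6 = 2

[TDX]:[SQT] = 2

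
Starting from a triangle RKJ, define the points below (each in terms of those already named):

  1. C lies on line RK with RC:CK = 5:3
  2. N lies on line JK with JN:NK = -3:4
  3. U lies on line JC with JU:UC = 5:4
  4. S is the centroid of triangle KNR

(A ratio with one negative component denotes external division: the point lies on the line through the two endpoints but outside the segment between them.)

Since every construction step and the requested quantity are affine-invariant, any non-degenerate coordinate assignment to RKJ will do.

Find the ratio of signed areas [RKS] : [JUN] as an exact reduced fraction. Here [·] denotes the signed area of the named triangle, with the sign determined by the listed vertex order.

[RKS]:[JUN] = -32/15

Set R = (0, 0), K = (1, 0), J = (0, 1); any affine frame gives the same invariant.
1. C lies on line RK with RC:CK = 5:3 ⇒ C = (5/8, 0)
2. N lies on line JK with JN:NK = -3:4 ⇒ N = (-3, 4)
3. U lies on line JC with JU:UC = 5:4 ⇒ U = (25/72, 4/9)
4. S is the centroid of triangle KNR ⇒ S = (-2/3, 4/3)
2·[RKS] = 4/3, 2·[JUN] = -5/8
[RKS]:[JUN] = 4/3:-5/8 = -32/15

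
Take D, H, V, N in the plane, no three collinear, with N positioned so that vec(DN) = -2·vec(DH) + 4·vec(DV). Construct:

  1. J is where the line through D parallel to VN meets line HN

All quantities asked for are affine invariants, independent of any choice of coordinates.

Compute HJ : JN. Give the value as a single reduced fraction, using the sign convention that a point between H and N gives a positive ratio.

HJ:JN = -3/2

Set D = (0, 0), H = (1, 0), V = (0, 1), N = (-2, 4); any affine frame gives the same invariant.
1. J is where the line through D parallel to VN meets line HN ⇒ J = (-8, 12)
J = H + t·(N−H) with t = 3, so HJ:JN = t:(1−t) = 3:-2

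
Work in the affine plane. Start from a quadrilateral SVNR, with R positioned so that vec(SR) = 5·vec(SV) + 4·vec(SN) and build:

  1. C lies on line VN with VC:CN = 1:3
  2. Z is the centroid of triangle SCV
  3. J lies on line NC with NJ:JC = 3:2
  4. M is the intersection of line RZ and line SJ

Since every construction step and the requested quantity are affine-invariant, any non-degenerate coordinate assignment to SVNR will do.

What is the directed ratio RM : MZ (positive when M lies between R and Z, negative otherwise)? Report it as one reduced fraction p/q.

Choose coordinates S = (0, 0), V = (1, 0), N = (0, 1), R = (5, 4).
1. C lies on line VN with VC:CN = 1:3 ⇒ C = (3/4, 1/4)
2. Z is the centroid of triangle SCV ⇒ Z = (7/12, 1/12)
3. J lies on line NC with NJ:JC = 3:2 ⇒ J = (9/20, 11/20)
4. M is the intersection of line RZ and line SJ ⇒ M = (-207/160, -253/160)
M = R + t·(Z−R) with t = 57/40, so RM:MZ = t:(1−t) = 57/40:-17/40

RM:MZ = -57/17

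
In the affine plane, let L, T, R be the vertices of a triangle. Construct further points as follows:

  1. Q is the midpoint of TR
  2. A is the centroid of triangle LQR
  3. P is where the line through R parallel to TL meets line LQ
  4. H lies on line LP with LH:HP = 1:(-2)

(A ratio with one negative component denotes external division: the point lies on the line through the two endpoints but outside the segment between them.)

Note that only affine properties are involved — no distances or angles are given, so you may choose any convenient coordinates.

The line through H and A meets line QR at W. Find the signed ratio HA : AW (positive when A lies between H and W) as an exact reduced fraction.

HA:AW = 8

Choose coordinates L = (0, 0), T = (1, 0), R = (0, 1).
1. Q is the midpoint of TR ⇒ Q = (1/2, 1/2)
2. A is the centroid of triangle LQR ⇒ A = (1/6, 1/2)
3. P is where the line through R parallel to TL meets line LQ ⇒ P = (1, 1)
4. H lies on line LP with LH:HP = 1:(-2) ⇒ H = (-1, -1)
line HA meets QR at W = (5/16, 11/16)
A = H + t·(W−H) with t = 8/9, so HA:AW = 8/9:1/9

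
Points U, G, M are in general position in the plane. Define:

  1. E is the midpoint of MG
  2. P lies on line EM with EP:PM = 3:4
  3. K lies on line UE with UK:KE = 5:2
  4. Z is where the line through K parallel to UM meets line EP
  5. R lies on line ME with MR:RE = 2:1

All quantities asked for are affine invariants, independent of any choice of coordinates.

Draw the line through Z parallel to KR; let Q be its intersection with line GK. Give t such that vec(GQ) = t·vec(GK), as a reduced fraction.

Work in coordinates with U = (0, 0), G = (1, 0), M = (0, 1).
1. E is the midpoint of MG ⇒ E = (1/2, 1/2)
2. P lies on line EM with EP:PM = 3:4 ⇒ P = (2/7, 5/7)
3. K lies on line UE with UK:KE = 5:2 ⇒ K = (5/14, 5/14)
4. Z is where the line through K parallel to UM meets line EP ⇒ Z = (5/14, 9/14)
5. R lies on line ME with MR:RE = 2:1 ⇒ R = (1/3, 2/3)
through Z parallel to KR: direction (-1/42, 13/42); meets GK at Q = (149/392, 135/392)
Q = G + t·(K−G) with t = 27/28

t = 27/28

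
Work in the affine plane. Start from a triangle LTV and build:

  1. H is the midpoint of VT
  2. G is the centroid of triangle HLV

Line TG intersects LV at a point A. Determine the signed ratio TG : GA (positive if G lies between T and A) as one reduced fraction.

Work in coordinates with L = (0, 0), T = (1, 0), V = (0, 1).
1. H is the midpoint of VT ⇒ H = (1/2, 1/2)
2. G is the centroid of triangle HLV ⇒ G = (1/6, 1/2)
line TG meets LV at A = (0, 3/5)
G = T + t·(A−T) with t = 5/6, so TG:GA = 5/6:1/6

TG:GA = 5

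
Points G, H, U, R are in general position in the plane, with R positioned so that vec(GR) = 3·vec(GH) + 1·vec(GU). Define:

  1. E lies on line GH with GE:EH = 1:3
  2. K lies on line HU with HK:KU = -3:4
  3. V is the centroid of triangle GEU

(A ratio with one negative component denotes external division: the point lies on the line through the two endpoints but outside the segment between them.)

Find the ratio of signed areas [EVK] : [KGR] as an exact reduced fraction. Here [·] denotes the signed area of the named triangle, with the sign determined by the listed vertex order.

[EVK]:[KGR] = 3/52

Work in coordinates with G = (0, 0), H = (1, 0), U = (0, 1), R = (3, 1).
1. E lies on line GH with GE:EH = 1:3 ⇒ E = (1/4, 0)
2. K lies on line HU with HK:KU = -3:4 ⇒ K = (4, -3)
3. V is the centroid of triangle GEU ⇒ V = (1/12, 1/3)
2·[EVK] = -3/4, 2·[KGR] = -13
[EVK]:[KGR] = -3/4:-13 = 3/52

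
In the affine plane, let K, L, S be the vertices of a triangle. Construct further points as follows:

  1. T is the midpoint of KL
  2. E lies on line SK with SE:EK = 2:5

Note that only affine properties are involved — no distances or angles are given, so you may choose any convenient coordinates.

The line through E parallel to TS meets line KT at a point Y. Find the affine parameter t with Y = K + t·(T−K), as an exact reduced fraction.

t = 5/7

Work in coordinates with K = (0, 0), L = (1, 0), S = (0, 1).
1. T is the midpoint of KL ⇒ T = (1/2, 0)
2. E lies on line SK with SE:EK = 2:5 ⇒ E = (0, 5/7)
through E parallel to TS: direction (-1/2, 1); meets KT at Y = (5/14, 0)
Y = K + t·(T−K) with t = 5/7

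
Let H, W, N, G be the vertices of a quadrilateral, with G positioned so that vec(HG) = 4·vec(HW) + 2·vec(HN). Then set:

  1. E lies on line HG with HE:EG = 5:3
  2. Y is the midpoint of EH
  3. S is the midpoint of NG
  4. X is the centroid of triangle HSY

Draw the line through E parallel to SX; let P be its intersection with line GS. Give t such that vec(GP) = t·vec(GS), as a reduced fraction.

Choose coordinates H = (0, 0), W = (1, 0), N = (0, 1), G = (4, 2).
1. E lies on line HG with HE:EG = 5:3 ⇒ E = (5/2, 5/4)
2. Y is the midpoint of EH ⇒ Y = (5/4, 5/8)
3. S is the midpoint of NG ⇒ S = (2, 3/2)
4. X is the centroid of triangle HSY ⇒ X = (13/12, 17/24)
through E parallel to SX: direction (-11/12, -19/24); meets GS at P = (28/9, 16/9)
P = G + t·(S−G) with t = 4/9

t = 4/9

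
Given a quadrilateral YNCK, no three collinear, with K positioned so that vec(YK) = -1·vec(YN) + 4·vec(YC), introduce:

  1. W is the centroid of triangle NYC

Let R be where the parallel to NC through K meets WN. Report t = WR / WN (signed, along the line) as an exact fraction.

Set Y = (0, 0), N = (1, 0), C = (0, 1), K = (-1, 4); any affine frame gives the same invariant.
1. W is the centroid of triangle NYC ⇒ W = (1/3, 1/3)
through K parallel to NC: direction (-1, 1); meets WN at R = (5, -2)
R = W + t·(N−W) with t = 7

t = 7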